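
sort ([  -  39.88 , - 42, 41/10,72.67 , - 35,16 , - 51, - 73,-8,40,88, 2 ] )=[-73 , - 51 , - 42, - 39.88 , - 35, - 8,2, 41/10, 16, 40, 72.67 , 88 ] 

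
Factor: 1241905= 5^1* 7^2*37^1*137^1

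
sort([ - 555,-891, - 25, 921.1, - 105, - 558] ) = [-891, - 558, - 555, - 105, - 25,921.1] 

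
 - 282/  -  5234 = 141/2617 = 0.05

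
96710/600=161+11/60 = 161.18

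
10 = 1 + 9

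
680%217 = 29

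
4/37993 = 4/37993 = 0.00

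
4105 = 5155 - 1050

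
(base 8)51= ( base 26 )1f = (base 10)41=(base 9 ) 45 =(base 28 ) 1D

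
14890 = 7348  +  7542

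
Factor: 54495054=2^1*3^2 * 3027503^1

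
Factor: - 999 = -3^3  *  37^1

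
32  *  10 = 320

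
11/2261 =11/2261=0.00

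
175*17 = 2975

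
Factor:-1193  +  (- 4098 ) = -5291 = - 11^1*13^1*37^1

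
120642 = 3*40214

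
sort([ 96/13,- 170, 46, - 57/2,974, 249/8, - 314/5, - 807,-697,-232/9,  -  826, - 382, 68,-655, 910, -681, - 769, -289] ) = [-826 ,-807, - 769,-697,-681, - 655,-382, - 289, - 170, - 314/5, - 57/2, - 232/9, 96/13, 249/8,46, 68,910,974]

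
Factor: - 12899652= - 2^2*3^1 * 1074971^1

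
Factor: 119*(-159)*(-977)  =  18485817 =3^1 * 7^1*17^1*53^1* 977^1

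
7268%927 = 779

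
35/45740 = 7/9148 = 0.00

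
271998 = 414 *657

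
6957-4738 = 2219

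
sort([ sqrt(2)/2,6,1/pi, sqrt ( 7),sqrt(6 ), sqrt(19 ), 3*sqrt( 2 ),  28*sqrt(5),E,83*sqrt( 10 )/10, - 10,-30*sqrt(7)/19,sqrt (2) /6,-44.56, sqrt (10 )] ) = [ - 44.56, - 10 , - 30*sqrt( 7 ) /19,  sqrt(2 )/6,1/pi,  sqrt(2)/2, sqrt(6),sqrt( 7),E, sqrt(10), 3*sqrt(2),sqrt(19) , 6 , 83*sqrt ( 10)/10,28*sqrt(  5)]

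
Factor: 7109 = 7109^1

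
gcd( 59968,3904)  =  64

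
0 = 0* 184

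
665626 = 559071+106555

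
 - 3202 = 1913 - 5115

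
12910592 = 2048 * 6304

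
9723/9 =3241/3 = 1080.33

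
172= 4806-4634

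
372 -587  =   - 215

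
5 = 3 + 2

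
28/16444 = 7/4111 = 0.00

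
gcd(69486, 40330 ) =74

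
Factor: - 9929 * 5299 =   -  7^1*757^1*9929^1  =  - 52613771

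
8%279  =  8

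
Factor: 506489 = 137^1*3697^1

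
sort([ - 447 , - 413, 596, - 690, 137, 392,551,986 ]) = [ - 690,-447, - 413,137,392,551,596,986 ]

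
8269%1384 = 1349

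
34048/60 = 567+7/15=567.47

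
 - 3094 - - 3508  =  414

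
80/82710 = 8/8271 = 0.00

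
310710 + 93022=403732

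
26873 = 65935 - 39062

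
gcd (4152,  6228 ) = 2076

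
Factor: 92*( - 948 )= -87216=-2^4 * 3^1*23^1 * 79^1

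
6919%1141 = 73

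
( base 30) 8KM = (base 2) 1111010001110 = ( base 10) 7822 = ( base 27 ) AJJ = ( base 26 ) bem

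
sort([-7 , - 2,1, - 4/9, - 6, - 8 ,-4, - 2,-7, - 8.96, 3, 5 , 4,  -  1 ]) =[ - 8.96, - 8, - 7,-7, - 6, - 4, - 2, - 2 , - 1, - 4/9,1, 3,  4,5 ] 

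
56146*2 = 112292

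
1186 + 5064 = 6250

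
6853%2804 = 1245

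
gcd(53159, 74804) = 1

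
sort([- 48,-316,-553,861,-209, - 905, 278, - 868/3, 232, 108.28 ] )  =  [ - 905, - 553,-316,-868/3, - 209,-48, 108.28, 232 , 278, 861 ]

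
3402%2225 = 1177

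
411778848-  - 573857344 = 985636192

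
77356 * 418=32334808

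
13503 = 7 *1929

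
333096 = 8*41637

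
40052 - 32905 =7147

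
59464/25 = 59464/25 = 2378.56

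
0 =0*2737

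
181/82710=181/82710 = 0.00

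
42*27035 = 1135470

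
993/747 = 331/249 = 1.33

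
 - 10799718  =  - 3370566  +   - 7429152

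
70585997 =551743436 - 481157439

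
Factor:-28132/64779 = -2^2*3^ ( - 1 )*11^( - 1)*151^( - 1 )*541^1= - 2164/4983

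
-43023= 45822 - 88845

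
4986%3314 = 1672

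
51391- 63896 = - 12505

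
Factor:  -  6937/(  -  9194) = 2^(  -  1)*7^1*991^1 * 4597^( - 1 ) 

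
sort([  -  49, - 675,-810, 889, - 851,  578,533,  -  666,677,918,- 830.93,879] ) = [ - 851,-830.93 , - 810, - 675,  -  666, - 49,  533,578 , 677,  879,889,918] 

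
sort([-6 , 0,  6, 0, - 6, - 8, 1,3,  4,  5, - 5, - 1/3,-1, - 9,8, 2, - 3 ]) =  [ - 9, - 8,-6, - 6, - 5, - 3, - 1, - 1/3, 0,0,  1, 2, 3, 4 , 5,6,  8]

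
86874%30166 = 26542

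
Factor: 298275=3^1*5^2*41^1*97^1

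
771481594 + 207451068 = 978932662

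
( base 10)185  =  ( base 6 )505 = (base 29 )6b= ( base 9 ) 225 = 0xB9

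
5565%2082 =1401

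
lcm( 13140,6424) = 289080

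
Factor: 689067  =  3^4 * 47^1*181^1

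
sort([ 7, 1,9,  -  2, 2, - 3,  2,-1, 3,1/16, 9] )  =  [- 3, - 2, -1,1/16 , 1, 2,2,3,  7,9,9]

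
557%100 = 57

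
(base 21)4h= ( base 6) 245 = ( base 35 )2V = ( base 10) 101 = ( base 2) 1100101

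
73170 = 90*813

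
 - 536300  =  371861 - 908161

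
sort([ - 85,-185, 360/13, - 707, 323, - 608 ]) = [ - 707, - 608, - 185, - 85,360/13 , 323 ] 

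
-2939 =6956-9895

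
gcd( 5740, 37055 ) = 5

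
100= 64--36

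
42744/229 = 186 + 150/229 = 186.66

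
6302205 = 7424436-1122231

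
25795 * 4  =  103180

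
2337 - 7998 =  - 5661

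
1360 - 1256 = 104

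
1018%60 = 58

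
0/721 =0 = 0.00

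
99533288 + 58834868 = 158368156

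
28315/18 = 28315/18 =1573.06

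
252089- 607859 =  - 355770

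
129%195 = 129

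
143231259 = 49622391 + 93608868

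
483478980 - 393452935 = 90026045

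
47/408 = 47/408=0.12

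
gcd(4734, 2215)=1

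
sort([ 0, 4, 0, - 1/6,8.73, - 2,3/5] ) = [-2,-1/6, 0 , 0 , 3/5, 4,8.73]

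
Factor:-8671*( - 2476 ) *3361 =2^2*13^1  *  23^1  *29^1 * 619^1*3361^1= 72158639956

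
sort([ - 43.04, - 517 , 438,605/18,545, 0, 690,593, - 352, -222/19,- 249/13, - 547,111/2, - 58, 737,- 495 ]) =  [-547, - 517, - 495, - 352 , - 58 , - 43.04, - 249/13 , - 222/19,0,  605/18, 111/2,438,545, 593,  690, 737] 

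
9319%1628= 1179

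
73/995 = 73/995 = 0.07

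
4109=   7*587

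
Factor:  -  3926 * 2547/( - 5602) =4999761/2801  =  3^2*13^1 * 151^1*  283^1 * 2801^( - 1 ) 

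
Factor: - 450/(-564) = 2^( - 1 )*3^1*5^2*47^(-1) =75/94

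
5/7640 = 1/1528 = 0.00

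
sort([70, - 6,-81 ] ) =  [ - 81 , - 6,70 ] 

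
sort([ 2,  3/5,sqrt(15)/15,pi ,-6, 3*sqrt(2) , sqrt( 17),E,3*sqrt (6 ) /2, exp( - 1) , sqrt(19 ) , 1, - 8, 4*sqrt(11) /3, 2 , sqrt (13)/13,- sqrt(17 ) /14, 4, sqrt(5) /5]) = [ - 8 ,- 6, - sqrt(17 )/14,  sqrt( 15) /15, sqrt( 13)/13 , exp(- 1),sqrt( 5 )/5 , 3/5,1, 2 , 2 , E, pi, 3*sqrt( 6) /2,4,sqrt(17 ), 3*sqrt(2),sqrt( 19 ),4*sqrt(11)/3]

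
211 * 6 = 1266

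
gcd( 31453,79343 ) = 1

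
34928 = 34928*1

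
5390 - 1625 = 3765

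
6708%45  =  3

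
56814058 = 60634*937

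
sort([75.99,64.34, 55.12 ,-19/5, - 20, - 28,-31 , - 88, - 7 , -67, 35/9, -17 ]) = [ - 88,-67, - 31 , -28, - 20, -17, - 7,  -  19/5,35/9,55.12,64.34, 75.99]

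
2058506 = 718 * 2867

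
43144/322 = 133 + 159/161 = 133.99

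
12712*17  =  216104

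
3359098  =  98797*34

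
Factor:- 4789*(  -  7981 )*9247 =353429670223 = 7^1*23^1*347^1*1321^1*4789^1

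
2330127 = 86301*27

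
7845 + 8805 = 16650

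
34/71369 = 34/71369 = 0.00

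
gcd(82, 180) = 2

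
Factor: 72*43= 3096=2^3*3^2*43^1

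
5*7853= 39265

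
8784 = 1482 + 7302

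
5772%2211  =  1350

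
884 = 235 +649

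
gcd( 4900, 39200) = 4900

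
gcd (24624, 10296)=72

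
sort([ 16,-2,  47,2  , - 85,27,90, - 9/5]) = [ - 85,-2, - 9/5,  2,16, 27,47,  90]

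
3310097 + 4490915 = 7801012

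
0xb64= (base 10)2916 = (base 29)3DG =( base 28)3K4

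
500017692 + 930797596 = 1430815288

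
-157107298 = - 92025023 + -65082275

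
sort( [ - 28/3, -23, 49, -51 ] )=[ - 51, - 23, - 28/3, 49]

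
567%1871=567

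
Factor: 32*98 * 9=2^6*3^2 *7^2= 28224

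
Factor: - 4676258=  -2^1*17^1*137537^1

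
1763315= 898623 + 864692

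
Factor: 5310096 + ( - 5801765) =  - 491669 = - 491669^1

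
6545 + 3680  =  10225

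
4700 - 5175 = -475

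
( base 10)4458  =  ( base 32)4BA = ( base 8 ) 10552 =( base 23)89j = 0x116A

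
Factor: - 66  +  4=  - 2^1*31^1 = - 62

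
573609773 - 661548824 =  - 87939051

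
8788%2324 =1816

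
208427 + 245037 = 453464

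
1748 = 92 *19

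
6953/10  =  695 + 3/10=695.30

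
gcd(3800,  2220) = 20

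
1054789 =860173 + 194616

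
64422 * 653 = 42067566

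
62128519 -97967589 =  - 35839070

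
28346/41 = 691 + 15/41=691.37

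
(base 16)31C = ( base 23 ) 1be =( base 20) 1JG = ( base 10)796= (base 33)o4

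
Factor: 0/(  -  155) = 0^1 = 0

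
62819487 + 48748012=111567499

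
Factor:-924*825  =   - 2^2*3^2* 5^2*7^1*11^2= - 762300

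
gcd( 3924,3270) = 654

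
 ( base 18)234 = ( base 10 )706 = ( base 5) 10311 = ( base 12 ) 4AA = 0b1011000010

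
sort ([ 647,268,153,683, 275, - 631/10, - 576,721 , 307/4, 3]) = [- 576,-631/10,3,307/4,153,268,275,647,683 , 721]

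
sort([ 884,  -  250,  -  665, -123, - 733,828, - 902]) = [ - 902,  -  733, - 665, - 250, - 123 , 828,884]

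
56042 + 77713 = 133755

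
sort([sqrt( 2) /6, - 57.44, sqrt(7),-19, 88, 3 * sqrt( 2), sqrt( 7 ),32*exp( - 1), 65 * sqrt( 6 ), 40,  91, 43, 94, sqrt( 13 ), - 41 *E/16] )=[ - 57.44 ,-19, - 41 * E/16, sqrt( 2) /6, sqrt( 7 ), sqrt( 7 ), sqrt (13),3 * sqrt( 2 ), 32*exp(  -  1), 40, 43, 88,91,94, 65 * sqrt( 6 ) ] 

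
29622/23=29622/23 = 1287.91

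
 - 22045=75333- 97378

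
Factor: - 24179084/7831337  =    -  2^2 * 6044771^1*7831337^ (  -  1 )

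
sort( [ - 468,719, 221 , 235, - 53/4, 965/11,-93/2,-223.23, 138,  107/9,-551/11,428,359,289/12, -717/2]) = [ - 468, -717/2 ,-223.23, - 551/11, - 93/2,-53/4, 107/9,289/12,965/11 , 138,221,235, 359, 428, 719 ] 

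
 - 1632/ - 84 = 19 + 3/7 = 19.43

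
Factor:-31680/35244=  - 2^4*5^1*89^( - 1 ) = - 80/89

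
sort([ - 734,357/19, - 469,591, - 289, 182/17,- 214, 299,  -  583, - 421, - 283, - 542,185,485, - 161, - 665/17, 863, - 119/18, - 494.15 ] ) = [ - 734, - 583, - 542, -494.15, - 469, - 421, - 289, - 283, - 214  , - 161, - 665/17, - 119/18,182/17,357/19,  185,  299,485, 591,  863]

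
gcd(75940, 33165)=5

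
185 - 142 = 43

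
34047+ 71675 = 105722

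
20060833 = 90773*221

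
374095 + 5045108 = 5419203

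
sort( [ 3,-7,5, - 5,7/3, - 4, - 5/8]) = [ - 7, - 5, - 4, -5/8,7/3,3,5 ]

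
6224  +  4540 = 10764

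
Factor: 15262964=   2^2*149^1*25609^1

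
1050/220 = 4 + 17/22 = 4.77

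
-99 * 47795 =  - 4731705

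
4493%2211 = 71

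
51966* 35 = 1818810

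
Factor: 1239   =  3^1*7^1*59^1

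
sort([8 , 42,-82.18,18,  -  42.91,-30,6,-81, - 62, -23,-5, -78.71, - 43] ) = [-82.18,-81,-78.71,-62, - 43,-42.91,  -  30,-23,-5,  6, 8, 18, 42 ] 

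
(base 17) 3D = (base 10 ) 64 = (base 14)48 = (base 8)100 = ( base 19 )37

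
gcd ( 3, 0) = 3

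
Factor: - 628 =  - 2^2*157^1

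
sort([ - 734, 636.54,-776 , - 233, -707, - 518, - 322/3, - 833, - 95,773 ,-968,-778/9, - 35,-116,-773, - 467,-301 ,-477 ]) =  [- 968,  -  833, - 776, - 773, - 734,- 707,-518,- 477 , - 467, - 301, - 233,-116,-322/3,  -  95, - 778/9, - 35,636.54,773 ] 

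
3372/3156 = 281/263 = 1.07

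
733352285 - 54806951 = 678545334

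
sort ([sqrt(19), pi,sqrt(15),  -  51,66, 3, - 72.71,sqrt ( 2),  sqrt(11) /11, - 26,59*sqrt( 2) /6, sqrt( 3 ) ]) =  [ - 72.71,  -  51,- 26, sqrt (11 )/11,sqrt( 2),sqrt(3 ),3,pi, sqrt( 15 ), sqrt (19), 59*sqrt( 2 )/6,66] 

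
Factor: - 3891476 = -2^2 *972869^1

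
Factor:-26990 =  -2^1*5^1 * 2699^1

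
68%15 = 8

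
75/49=75/49   =  1.53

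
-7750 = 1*(  -  7750)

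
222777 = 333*669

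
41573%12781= 3230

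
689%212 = 53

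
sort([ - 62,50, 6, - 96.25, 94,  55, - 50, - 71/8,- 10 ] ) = [-96.25, - 62, - 50 , - 10, - 71/8,  6, 50,55, 94] 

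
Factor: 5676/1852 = 1419/463 = 3^1*11^1*43^1*463^ ( - 1)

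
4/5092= 1/1273 = 0.00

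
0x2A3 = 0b1010100011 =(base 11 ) 564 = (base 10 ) 675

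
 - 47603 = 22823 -70426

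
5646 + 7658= 13304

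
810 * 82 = 66420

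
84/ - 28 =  - 3  +  0/1 = - 3.00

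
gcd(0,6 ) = 6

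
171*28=4788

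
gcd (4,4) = 4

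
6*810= 4860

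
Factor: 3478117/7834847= 31^( -1 )* 397^1*8761^1 * 252737^( - 1) 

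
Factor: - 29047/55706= - 2^(-1)*7^( - 1)*23^ ( - 1 )* 31^1*173^(-1 )*937^1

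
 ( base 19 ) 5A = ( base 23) 4d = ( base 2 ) 1101001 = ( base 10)105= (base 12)89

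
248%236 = 12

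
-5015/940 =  - 1003/188=-5.34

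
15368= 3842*4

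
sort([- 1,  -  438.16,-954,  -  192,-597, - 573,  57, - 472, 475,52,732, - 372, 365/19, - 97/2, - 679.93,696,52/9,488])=[  -  954, - 679.93,-597, - 573, - 472, - 438.16 , - 372  , - 192,- 97/2,  -  1,52/9,365/19,  52,  57,475,488,696,732 ] 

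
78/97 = 78/97 = 0.80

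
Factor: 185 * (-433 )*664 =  - 53189720 = - 2^3* 5^1*37^1*83^1*433^1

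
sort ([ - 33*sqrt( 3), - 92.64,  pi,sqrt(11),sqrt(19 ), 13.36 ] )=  [ - 92.64, - 33* sqrt ( 3),pi,sqrt(11), sqrt(  19),  13.36]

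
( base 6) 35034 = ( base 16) 137E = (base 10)4990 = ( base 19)DFC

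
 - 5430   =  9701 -15131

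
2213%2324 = 2213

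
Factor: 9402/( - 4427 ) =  - 2^1 * 3^1*19^(-1)*233^( -1) * 1567^1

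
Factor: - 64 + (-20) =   -  84  =  - 2^2*3^1*7^1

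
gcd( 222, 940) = 2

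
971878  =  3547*274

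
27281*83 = 2264323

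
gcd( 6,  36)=6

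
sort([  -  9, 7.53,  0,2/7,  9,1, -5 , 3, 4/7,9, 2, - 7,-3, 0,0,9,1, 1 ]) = [-9, - 7, - 5, - 3,0 , 0,0,2/7,  4/7,1 , 1,1,2, 3,7.53,9,9,9]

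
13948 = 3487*4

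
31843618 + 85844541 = 117688159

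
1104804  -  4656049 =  - 3551245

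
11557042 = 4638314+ 6918728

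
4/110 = 2/55 = 0.04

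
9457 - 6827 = 2630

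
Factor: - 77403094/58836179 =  - 2^1*19^ ( - 1)*31^1*37^( - 1 )*79^1*127^( - 1) * 659^( - 1) * 15803^1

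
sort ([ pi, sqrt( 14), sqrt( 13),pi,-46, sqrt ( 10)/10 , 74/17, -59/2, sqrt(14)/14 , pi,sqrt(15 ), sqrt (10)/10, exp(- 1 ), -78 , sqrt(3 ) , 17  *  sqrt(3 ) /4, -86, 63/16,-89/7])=[ - 86,-78, - 46 , - 59/2,-89/7,sqrt (14 )/14 , sqrt( 10) /10, sqrt(10) /10, exp( - 1),sqrt(3) , pi,pi,  pi,sqrt(13),sqrt(14 ), sqrt( 15),63/16,74/17,  17*sqrt( 3) /4 ]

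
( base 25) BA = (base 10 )285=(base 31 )96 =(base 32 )8T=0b100011101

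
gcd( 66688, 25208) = 8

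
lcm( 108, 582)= 10476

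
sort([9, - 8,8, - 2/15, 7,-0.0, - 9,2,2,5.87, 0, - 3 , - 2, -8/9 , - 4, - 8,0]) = [ - 9, - 8, - 8, - 4, - 3, - 2, - 8/9, - 2/15 ,  -  0.0, 0,0, 2, 2, 5.87 , 7, 8,  9]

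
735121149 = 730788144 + 4333005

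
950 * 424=402800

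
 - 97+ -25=  -  122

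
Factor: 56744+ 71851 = 3^1*5^1*8573^1 = 128595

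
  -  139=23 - 162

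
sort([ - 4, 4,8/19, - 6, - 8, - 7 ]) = [-8 , - 7,-6, - 4,8/19,  4]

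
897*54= 48438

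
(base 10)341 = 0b101010101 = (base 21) G5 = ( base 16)155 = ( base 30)bb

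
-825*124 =-102300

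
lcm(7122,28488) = 28488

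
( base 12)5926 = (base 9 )14603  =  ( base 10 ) 9966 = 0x26ee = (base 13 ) 46C8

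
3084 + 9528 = 12612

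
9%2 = 1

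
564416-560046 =4370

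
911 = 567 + 344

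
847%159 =52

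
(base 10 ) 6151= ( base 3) 22102211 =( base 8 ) 14007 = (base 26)92F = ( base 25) 9L1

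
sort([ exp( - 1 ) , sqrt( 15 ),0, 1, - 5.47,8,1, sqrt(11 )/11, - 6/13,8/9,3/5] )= [  -  5.47 , - 6/13,  0,sqrt(11 ) /11,exp(-1), 3/5,  8/9, 1,1,sqrt (15),8]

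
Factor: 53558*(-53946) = -2^2*3^6*37^1*61^1*439^1  =  -  2889239868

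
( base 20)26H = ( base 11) 782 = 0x3A9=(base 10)937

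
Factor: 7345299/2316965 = 3^1*5^( -1)*7^( - 4) *13^1 * 127^1*193^(  -  1)*1483^1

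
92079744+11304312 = 103384056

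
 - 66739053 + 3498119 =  - 63240934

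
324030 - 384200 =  - 60170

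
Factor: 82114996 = 2^2 * 1877^1*10937^1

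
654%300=54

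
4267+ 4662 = 8929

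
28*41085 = 1150380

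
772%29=18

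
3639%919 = 882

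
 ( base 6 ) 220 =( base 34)2G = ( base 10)84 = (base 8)124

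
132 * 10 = 1320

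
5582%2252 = 1078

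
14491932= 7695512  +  6796420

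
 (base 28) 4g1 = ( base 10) 3585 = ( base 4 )320001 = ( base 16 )e01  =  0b111000000001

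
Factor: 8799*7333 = 3^1*7^1*419^1*7333^1=64523067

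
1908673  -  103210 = 1805463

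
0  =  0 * (-916 ) 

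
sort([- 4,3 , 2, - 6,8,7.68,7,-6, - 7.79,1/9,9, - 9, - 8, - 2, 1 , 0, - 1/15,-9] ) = [ - 9,-9, - 8, - 7.79,-6,-6,-4,-2 , - 1/15,0,1/9, 1,2,  3,7, 7.68,8,9] 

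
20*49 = 980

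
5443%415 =48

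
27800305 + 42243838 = 70044143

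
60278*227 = 13683106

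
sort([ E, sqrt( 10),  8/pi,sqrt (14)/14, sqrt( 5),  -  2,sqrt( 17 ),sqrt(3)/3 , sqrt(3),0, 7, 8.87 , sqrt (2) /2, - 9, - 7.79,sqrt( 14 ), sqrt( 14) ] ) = [ - 9, - 7.79, - 2,0,sqrt( 14 ) /14, sqrt(3) /3, sqrt(2) /2, sqrt( 3), sqrt( 5 ), 8/pi, E, sqrt( 10),sqrt (14), sqrt( 14), sqrt(17 ) , 7,8.87 ] 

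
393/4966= 393/4966 = 0.08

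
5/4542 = 5/4542 = 0.00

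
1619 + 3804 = 5423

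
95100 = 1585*60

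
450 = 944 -494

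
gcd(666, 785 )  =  1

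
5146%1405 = 931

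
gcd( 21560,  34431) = 1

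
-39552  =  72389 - 111941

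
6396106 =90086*71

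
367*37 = 13579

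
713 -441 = 272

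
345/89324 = 345/89324 = 0.00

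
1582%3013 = 1582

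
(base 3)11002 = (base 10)110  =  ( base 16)6E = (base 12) 92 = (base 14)7C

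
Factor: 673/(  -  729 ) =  - 3^( - 6)*673^1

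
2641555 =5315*497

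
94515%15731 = 129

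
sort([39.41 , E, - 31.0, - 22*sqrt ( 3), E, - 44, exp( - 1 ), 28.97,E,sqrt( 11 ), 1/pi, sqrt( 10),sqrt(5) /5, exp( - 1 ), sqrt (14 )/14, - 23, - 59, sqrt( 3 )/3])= [ - 59, -44, - 22*sqrt( 3),-31.0, - 23, sqrt( 14)/14,1/pi,exp(-1 ) , exp (-1), sqrt( 5 ) /5, sqrt( 3)/3, E,E,E,sqrt( 10), sqrt( 11 ), 28.97, 39.41 ] 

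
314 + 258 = 572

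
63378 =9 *7042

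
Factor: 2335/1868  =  2^ (  -  2 )*5^1 = 5/4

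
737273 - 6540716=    - 5803443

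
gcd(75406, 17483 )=1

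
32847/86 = 32847/86 =381.94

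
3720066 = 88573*42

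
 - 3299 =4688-7987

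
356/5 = 71 + 1/5 =71.20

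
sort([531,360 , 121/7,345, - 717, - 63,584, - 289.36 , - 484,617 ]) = [-717, - 484, - 289.36, - 63, 121/7,345,360,531,584,617]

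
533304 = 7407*72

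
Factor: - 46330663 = -46330663^1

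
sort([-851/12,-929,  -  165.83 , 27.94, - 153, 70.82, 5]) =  [-929, - 165.83, - 153 , - 851/12, 5,27.94, 70.82 ]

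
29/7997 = 29/7997 = 0.00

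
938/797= 938/797= 1.18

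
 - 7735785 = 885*(-8741)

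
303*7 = 2121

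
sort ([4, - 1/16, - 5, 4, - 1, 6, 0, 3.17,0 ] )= [ - 5, - 1, - 1/16,0,0,3.17 , 4,4, 6]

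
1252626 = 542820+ 709806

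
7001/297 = 7001/297 = 23.57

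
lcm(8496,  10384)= 93456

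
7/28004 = 7/28004 = 0.00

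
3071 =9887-6816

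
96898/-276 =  - 352 + 127/138 = - 351.08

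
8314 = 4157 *2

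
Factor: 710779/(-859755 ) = -3^( - 1) *5^( - 1)*13^( - 1)*4409^ (-1)* 710779^1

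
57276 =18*3182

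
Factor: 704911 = 131^1*5381^1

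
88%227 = 88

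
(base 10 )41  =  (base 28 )1d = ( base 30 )1b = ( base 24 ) 1h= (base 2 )101001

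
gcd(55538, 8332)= 2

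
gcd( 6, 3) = 3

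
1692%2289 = 1692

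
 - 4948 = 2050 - 6998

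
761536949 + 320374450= 1081911399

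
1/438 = 1/438 = 0.00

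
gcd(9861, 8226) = 3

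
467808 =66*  7088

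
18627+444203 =462830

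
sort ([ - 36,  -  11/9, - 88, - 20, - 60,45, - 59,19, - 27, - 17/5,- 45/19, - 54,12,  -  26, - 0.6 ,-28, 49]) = [ -88, - 60, - 59 , - 54, - 36, - 28, - 27, - 26,- 20, - 17/5,- 45/19, - 11/9, - 0.6,12, 19,  45, 49 ]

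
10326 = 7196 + 3130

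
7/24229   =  7/24229 = 0.00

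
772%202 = 166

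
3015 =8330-5315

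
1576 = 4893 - 3317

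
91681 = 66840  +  24841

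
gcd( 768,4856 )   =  8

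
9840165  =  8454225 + 1385940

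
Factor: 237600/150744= 900/571= 2^2*3^2*5^2*571^( - 1 )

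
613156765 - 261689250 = 351467515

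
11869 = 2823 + 9046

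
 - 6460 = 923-7383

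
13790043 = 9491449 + 4298594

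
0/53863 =0 = 0.00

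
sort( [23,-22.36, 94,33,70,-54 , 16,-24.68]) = [-54, - 24.68,-22.36, 16, 23, 33 , 70,94] 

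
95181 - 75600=19581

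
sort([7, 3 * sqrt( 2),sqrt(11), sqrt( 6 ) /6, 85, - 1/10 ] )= [ - 1/10,sqrt(6)/6,sqrt ( 11),3 * sqrt(2), 7,85 ]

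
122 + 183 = 305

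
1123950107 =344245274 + 779704833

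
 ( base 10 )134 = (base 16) 86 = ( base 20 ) 6e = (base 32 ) 46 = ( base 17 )7F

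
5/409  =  5/409  =  0.01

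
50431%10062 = 121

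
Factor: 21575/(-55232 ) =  - 2^( - 6 )*5^2 = - 25/64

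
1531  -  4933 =  -  3402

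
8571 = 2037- -6534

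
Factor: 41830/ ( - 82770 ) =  -3^(-1 ) * 31^( - 1)*47^1 = -47/93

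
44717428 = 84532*529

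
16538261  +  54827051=71365312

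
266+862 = 1128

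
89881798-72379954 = 17501844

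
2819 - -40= 2859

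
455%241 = 214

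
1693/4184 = 1693/4184 = 0.40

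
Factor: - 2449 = -31^1*79^1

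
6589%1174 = 719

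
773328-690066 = 83262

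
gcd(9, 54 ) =9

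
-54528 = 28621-83149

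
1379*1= 1379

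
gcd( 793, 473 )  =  1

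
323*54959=17751757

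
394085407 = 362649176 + 31436231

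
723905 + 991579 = 1715484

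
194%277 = 194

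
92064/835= 110 + 214/835 = 110.26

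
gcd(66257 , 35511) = 1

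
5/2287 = 5/2287 = 0.00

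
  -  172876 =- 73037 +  - 99839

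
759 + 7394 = 8153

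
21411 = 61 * 351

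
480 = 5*96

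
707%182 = 161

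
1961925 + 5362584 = 7324509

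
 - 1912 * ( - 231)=441672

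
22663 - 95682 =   -  73019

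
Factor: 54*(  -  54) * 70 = - 2^3*3^6* 5^1*7^1 = -  204120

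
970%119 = 18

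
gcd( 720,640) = 80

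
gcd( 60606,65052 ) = 234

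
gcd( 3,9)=3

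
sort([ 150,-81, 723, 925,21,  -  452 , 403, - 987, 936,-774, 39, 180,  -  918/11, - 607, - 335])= [-987, - 774, - 607,  -  452, - 335, - 918/11,  -  81 , 21, 39, 150, 180, 403, 723, 925,  936]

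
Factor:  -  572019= - 3^1*7^1*27239^1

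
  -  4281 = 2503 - 6784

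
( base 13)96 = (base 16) 7B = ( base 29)47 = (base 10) 123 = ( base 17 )74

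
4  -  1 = 3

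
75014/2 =37507= 37507.00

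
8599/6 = 1433 + 1/6 = 1433.17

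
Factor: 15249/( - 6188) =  - 2^(-2)*3^1*7^ (  -  1 )*23^1 = -69/28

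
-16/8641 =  - 16/8641 = - 0.00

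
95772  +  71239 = 167011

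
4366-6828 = - 2462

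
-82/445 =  - 1 + 363/445 = -  0.18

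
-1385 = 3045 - 4430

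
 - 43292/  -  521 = 83+49/521 = 83.09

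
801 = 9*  89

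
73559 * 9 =662031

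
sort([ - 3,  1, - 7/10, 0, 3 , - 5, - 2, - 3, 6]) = [ - 5, - 3, - 3, - 2, - 7/10,0, 1 , 3, 6]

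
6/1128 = 1/188 = 0.01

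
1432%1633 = 1432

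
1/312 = 1/312= 0.00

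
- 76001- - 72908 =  - 3093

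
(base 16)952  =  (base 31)2eu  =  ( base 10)2386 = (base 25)3kb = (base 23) 4bh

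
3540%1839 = 1701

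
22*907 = 19954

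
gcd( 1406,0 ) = 1406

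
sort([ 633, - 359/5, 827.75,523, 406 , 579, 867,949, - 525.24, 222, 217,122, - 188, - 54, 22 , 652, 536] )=[ - 525.24, - 188, - 359/5, - 54, 22,122, 217, 222, 406,523, 536,579 , 633, 652, 827.75, 867, 949 ]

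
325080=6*54180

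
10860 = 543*20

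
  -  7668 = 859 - 8527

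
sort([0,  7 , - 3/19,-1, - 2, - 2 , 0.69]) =[ - 2 , - 2, - 1, - 3/19, 0,  0.69,  7]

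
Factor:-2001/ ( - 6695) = 3^1*5^( - 1)*13^ (-1 )*23^1*29^1*103^ ( - 1)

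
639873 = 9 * 71097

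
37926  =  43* 882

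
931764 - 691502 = 240262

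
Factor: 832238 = 2^1*11^2 * 19^1*181^1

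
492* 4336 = 2133312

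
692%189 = 125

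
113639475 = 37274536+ 76364939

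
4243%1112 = 907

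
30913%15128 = 657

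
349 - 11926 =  - 11577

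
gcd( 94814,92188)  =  2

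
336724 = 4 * 84181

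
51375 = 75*685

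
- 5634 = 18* (  -  313)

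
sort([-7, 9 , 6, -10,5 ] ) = [-10, -7,5,  6, 9] 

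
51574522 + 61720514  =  113295036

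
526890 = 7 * 75270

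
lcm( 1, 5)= 5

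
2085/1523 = 2085/1523 = 1.37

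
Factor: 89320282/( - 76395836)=-44660141/38197918=- 2^( - 1) * 11^( - 1 )*1736269^( - 1) *44660141^1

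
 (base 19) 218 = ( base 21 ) 1EE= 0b1011101101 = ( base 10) 749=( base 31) O5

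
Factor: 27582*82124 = 2^3*3^1 * 7^2*419^1*4597^1 =2265144168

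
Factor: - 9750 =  - 2^1*3^1*5^3*13^1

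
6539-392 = 6147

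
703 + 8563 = 9266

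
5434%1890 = 1654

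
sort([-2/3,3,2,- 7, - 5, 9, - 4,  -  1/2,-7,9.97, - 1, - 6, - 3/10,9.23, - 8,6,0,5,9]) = [ - 8, - 7, -7, - 6, - 5,-4, - 1, - 2/3, - 1/2,  -  3/10, 0, 2,3  ,  5, 6, 9,  9,9.23, 9.97] 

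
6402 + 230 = 6632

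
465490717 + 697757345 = 1163248062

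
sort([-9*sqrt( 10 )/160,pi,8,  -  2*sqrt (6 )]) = [ - 2*sqrt(6 ), - 9*sqrt(10) /160,pi, 8 ] 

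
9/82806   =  3/27602  =  0.00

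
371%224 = 147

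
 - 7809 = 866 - 8675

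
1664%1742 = 1664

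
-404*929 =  - 375316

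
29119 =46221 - 17102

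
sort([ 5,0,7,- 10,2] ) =[ - 10, 0,2, 5,7 ]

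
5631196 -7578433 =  - 1947237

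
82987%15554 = 5217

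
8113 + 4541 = 12654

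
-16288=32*( - 509 ) 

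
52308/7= 52308/7 = 7472.57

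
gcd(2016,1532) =4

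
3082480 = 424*7270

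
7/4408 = 7/4408 = 0.00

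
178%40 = 18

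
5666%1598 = 872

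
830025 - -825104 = 1655129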